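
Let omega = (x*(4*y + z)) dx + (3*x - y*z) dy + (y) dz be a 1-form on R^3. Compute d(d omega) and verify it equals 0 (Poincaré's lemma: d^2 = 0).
d(d omega) = 0

Step 1: d omega = sum_{i<j} (∂f_j/∂x_i - ∂f_i/∂x_j) dx_i ∧ dx_j:
  coeff of dx ∧ dy: 3 - 4*x
  coeff of dx ∧ dz: -x
  coeff of dy ∧ dz: y + 1
Step 2: Apply d again to each 2-form coefficient. The only possible 3-form in R^3 is dx ∧ dy ∧ dz, with coefficient
  ∂(coeff of dy∧dz)/∂x - ∂(coeff of dx∧dz)/∂y + ∂(coeff of dx∧dy)/∂z
  = ∂/∂x (y + 1) - ∂/∂y (-x) + ∂/∂z (3 - 4*x).
Each of these terms simplifies to sums of mixed partials that cancel in pairs. The result is 0 (by equality of mixed partials for smooth functions — Schwarz / Clairaut).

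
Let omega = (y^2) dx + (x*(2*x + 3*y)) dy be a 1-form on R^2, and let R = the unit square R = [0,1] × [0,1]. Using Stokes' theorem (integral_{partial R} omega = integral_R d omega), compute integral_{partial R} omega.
integral_(partial R) omega = 5/2

Stokes: integral_partial_R omega = integral_R d omega with d omega = (∂Q/∂x - ∂P/∂y) dx ∧ dy.
  ∂Q/∂x = 4*x + 3*y
  ∂P/∂y = 2*y
  integrand = ∂Q/∂x - ∂P/∂y = 4*x + y.
Integrating over R: integral_0^1 integral_0^1 (4*x + y) dx dy = 5/2.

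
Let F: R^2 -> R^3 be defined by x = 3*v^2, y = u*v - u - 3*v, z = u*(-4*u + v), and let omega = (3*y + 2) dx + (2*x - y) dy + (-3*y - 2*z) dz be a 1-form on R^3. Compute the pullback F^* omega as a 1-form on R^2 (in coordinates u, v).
F^* omega = (-64*u^3 + 48*u^2*v - 24*u^2 - 6*u*v^2 - 67*u*v - u + 6*v^3 + 6*v^2 - 3*v) du + (8*u^3 - 6*u^2*v + 4*u^2 + 24*u*v^2 - 3*u*v - 3*u - 72*v^2 + 3*v) dv

Using F^*(f dg) = (f ∘ F) d(g ∘ F), substitute each coordinate x_i by F_i(u, v) in f_i, and replace dx_i by d F_i = (∂F_i/∂u) du + (∂F_i/∂v) dv.
  For the x component: f_1(F) = 3*u*v - 3*u - 9*v + 2; d F_1 = (0) du + (6*v) dv
  For the y component: f_2(F) = -u*v + u + 6*v^2 + 3*v; d F_2 = (v - 1) du + (u - 3) dv
  For the z component: f_3(F) = 8*u^2 - 5*u*v + 3*u + 9*v; d F_3 = (-8*u + v) du + (u) dv
Combining and collecting du, dv coefficients:
  coeff of du: -64*u^3 + 48*u^2*v - 24*u^2 - 6*u*v^2 - 67*u*v - u + 6*v^3 + 6*v^2 - 3*v
  coeff of dv: 8*u^3 - 6*u^2*v + 4*u^2 + 24*u*v^2 - 3*u*v - 3*u - 72*v^2 + 3*v
F^* omega = (-64*u^3 + 48*u^2*v - 24*u^2 - 6*u*v^2 - 67*u*v - u + 6*v^3 + 6*v^2 - 3*v) du + (8*u^3 - 6*u^2*v + 4*u^2 + 24*u*v^2 - 3*u*v - 3*u - 72*v^2 + 3*v) dv.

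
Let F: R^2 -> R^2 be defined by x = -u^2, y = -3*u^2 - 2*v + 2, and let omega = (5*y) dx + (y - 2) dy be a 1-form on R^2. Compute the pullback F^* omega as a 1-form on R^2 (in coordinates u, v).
F^* omega = (4*u*(12*u^2 + 8*v - 5)) du + (6*u^2 + 4*v) dv

Using F^*(f dg) = (f ∘ F) d(g ∘ F), substitute each coordinate x_i by F_i(u, v) in f_i, and replace dx_i by d F_i = (∂F_i/∂u) du + (∂F_i/∂v) dv.
  For the x component: f_1(F) = -15*u^2 - 10*v + 10; d F_1 = (-2*u) du + (0) dv
  For the y component: f_2(F) = -3*u^2 - 2*v; d F_2 = (-6*u) du + (-2) dv
Combining and collecting du, dv coefficients:
  coeff of du: 4*u*(12*u^2 + 8*v - 5)
  coeff of dv: 6*u^2 + 4*v
F^* omega = (4*u*(12*u^2 + 8*v - 5)) du + (6*u^2 + 4*v) dv.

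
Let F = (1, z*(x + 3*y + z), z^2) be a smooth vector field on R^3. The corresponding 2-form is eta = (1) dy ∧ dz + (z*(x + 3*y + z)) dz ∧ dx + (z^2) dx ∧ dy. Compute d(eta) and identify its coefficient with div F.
d(eta) = (5*z) dx ∧ dy ∧ dz; div F = 5*z

For a 2-form in R^3 of the form above, applying d gives a 3-form with coefficient ∂P/∂x + ∂Q/∂y + ∂R/∂z:
  ∂P/∂x = 0
  ∂Q/∂y = 3*z
  ∂R/∂z = 2*z
Sum = 5*z, which is exactly div F.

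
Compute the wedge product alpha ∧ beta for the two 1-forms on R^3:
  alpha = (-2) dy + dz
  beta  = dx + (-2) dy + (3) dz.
alpha ∧ beta = (2) dx ∧ dy + (-4) dy ∧ dz + (-1) dx ∧ dz

Distribute the wedge, using dx_i ∧ dx_j = -dx_j ∧ dx_i and dx_i ∧ dx_i = 0. For each pair (i, j) with i < j, the coefficient of dx_i ∧ dx_j in alpha ∧ beta is (alpha_i * beta_j - alpha_j * beta_i). Collecting: alpha ∧ beta = (2) dx ∧ dy + (-4) dy ∧ dz + (-1) dx ∧ dz.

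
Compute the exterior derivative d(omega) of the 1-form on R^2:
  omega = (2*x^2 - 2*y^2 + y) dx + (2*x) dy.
d(omega) = (4*y + 1) dx ∧ dy

For a 1-form omega = sum_i f_i dx_i, the exterior derivative is
  d(omega) = sum_{i < j} (∂f_j/∂x_i - ∂f_i/∂x_j) dx_i ∧ dx_j.
  coefficient of dx ∧ dy: ∂f_2/∂x - ∂f_1/∂y = ∂(2*x)/∂x - ∂(2*x^2 - 2*y^2 + y)/∂y = 4*y + 1
Assembling: d(omega) = (4*y + 1) dx ∧ dy.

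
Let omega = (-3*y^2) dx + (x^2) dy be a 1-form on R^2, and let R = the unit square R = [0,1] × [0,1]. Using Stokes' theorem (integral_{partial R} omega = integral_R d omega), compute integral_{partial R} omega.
integral_(partial R) omega = 4

Stokes: integral_partial_R omega = integral_R d omega with d omega = (∂Q/∂x - ∂P/∂y) dx ∧ dy.
  ∂Q/∂x = 2*x
  ∂P/∂y = -6*y
  integrand = ∂Q/∂x - ∂P/∂y = 2*x + 6*y.
Integrating over R: integral_0^1 integral_0^1 (2*x + 6*y) dx dy = 4.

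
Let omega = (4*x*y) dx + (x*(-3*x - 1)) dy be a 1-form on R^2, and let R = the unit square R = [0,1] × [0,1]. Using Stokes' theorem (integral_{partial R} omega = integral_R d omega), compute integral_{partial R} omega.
integral_(partial R) omega = -6

Stokes: integral_partial_R omega = integral_R d omega with d omega = (∂Q/∂x - ∂P/∂y) dx ∧ dy.
  ∂Q/∂x = -6*x - 1
  ∂P/∂y = 4*x
  integrand = ∂Q/∂x - ∂P/∂y = -10*x - 1.
Integrating over R: integral_0^1 integral_0^1 (-10*x - 1) dx dy = -6.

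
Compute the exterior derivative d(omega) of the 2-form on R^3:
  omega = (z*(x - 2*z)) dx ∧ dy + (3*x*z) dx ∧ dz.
d(omega) = (x - 4*z) dx ∧ dy ∧ dz

For a 2-form omega = sum_{i<j} g_{ij} dx_i ∧ dx_j, the exterior derivative is
  d(omega) = sum_{i<j} d(g_{ij}) ∧ dx_i ∧ dx_j = sum_{i<j, k} (∂g_{ij}/∂x_k) dx_k ∧ dx_i ∧ dx_j.
Expand each term, using dx_k ∧ dx_i ∧ dx_j = sgn(permutation) dx_{(a)} ∧ dx_{(b)} ∧ dx_{(c)} with (a < b < c) sorted:
  d(z*(x - 2*z)) includes (∂/∂z)(z*(x - 2*z)) dz = (x - 4*z) dz, which multiplied by dx ∧ dy gives (x - 4*z) dx ∧ dy ∧ dz
Collecting like 3-forms: d(omega) = (x - 4*z) dx ∧ dy ∧ dz.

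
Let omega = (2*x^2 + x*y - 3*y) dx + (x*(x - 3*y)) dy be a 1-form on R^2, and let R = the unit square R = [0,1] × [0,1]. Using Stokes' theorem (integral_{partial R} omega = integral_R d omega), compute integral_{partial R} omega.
integral_(partial R) omega = 2

Stokes: integral_partial_R omega = integral_R d omega with d omega = (∂Q/∂x - ∂P/∂y) dx ∧ dy.
  ∂Q/∂x = 2*x - 3*y
  ∂P/∂y = x - 3
  integrand = ∂Q/∂x - ∂P/∂y = x - 3*y + 3.
Integrating over R: integral_0^1 integral_0^1 (x - 3*y + 3) dx dy = 2.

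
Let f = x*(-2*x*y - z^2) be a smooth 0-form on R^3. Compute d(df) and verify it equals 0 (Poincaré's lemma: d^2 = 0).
d(df) = 0

Step 1: df = sum_i (∂f/∂x_i) dx_i = (-4*x*y - z^2) dx + (-2*x^2) dy + (-2*x*z) dz.
Step 2: Apply d again. Using the 1-form formula, the coefficient of dx ∧ dy in d(df) is ∂^2 f/∂x ∂y - ∂^2 f/∂y ∂x = (-4*x) - (-4*x) = 0 (equality of mixed partials for smooth f).
Similarly for dx ∧ dz and dy ∧ dz — all coefficients vanish. So d(df) = 0.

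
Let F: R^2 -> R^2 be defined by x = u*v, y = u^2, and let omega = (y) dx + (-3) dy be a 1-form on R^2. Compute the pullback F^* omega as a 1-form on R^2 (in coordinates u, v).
F^* omega = (u*(u*v - 6)) du + (u^3) dv

Using F^*(f dg) = (f ∘ F) d(g ∘ F), substitute each coordinate x_i by F_i(u, v) in f_i, and replace dx_i by d F_i = (∂F_i/∂u) du + (∂F_i/∂v) dv.
  For the x component: f_1(F) = u^2; d F_1 = (v) du + (u) dv
  For the y component: f_2(F) = -3; d F_2 = (2*u) du + (0) dv
Combining and collecting du, dv coefficients:
  coeff of du: u*(u*v - 6)
  coeff of dv: u^3
F^* omega = (u*(u*v - 6)) du + (u^3) dv.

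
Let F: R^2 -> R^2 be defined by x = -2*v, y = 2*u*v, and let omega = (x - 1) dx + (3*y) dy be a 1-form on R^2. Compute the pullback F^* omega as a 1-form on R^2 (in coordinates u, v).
F^* omega = (12*u*v^2) du + (12*u^2*v + 4*v + 2) dv

Using F^*(f dg) = (f ∘ F) d(g ∘ F), substitute each coordinate x_i by F_i(u, v) in f_i, and replace dx_i by d F_i = (∂F_i/∂u) du + (∂F_i/∂v) dv.
  For the x component: f_1(F) = -2*v - 1; d F_1 = (0) du + (-2) dv
  For the y component: f_2(F) = 6*u*v; d F_2 = (2*v) du + (2*u) dv
Combining and collecting du, dv coefficients:
  coeff of du: 12*u*v^2
  coeff of dv: 12*u^2*v + 4*v + 2
F^* omega = (12*u*v^2) du + (12*u^2*v + 4*v + 2) dv.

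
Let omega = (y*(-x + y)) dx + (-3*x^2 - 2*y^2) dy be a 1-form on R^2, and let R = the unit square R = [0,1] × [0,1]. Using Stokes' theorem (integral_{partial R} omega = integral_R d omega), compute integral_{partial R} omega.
integral_(partial R) omega = -7/2

Stokes: integral_partial_R omega = integral_R d omega with d omega = (∂Q/∂x - ∂P/∂y) dx ∧ dy.
  ∂Q/∂x = -6*x
  ∂P/∂y = -x + 2*y
  integrand = ∂Q/∂x - ∂P/∂y = -5*x - 2*y.
Integrating over R: integral_0^1 integral_0^1 (-5*x - 2*y) dx dy = -7/2.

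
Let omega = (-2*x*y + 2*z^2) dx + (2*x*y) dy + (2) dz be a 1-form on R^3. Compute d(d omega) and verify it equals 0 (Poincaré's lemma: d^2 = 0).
d(d omega) = 0

Step 1: d omega = sum_{i<j} (∂f_j/∂x_i - ∂f_i/∂x_j) dx_i ∧ dx_j:
  coeff of dx ∧ dy: 2*x + 2*y
  coeff of dx ∧ dz: -4*z
  coeff of dy ∧ dz: 0
Step 2: Apply d again to each 2-form coefficient. The only possible 3-form in R^3 is dx ∧ dy ∧ dz, with coefficient
  ∂(coeff of dy∧dz)/∂x - ∂(coeff of dx∧dz)/∂y + ∂(coeff of dx∧dy)/∂z
  = ∂/∂x (0) - ∂/∂y (-4*z) + ∂/∂z (2*x + 2*y).
Each of these terms simplifies to sums of mixed partials that cancel in pairs. The result is 0 (by equality of mixed partials for smooth functions — Schwarz / Clairaut).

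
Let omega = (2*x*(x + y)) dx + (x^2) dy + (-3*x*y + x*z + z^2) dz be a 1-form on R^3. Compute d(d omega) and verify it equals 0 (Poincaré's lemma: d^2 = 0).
d(d omega) = 0

Step 1: d omega = sum_{i<j} (∂f_j/∂x_i - ∂f_i/∂x_j) dx_i ∧ dx_j:
  coeff of dx ∧ dy: 0
  coeff of dx ∧ dz: -3*y + z
  coeff of dy ∧ dz: -3*x
Step 2: Apply d again to each 2-form coefficient. The only possible 3-form in R^3 is dx ∧ dy ∧ dz, with coefficient
  ∂(coeff of dy∧dz)/∂x - ∂(coeff of dx∧dz)/∂y + ∂(coeff of dx∧dy)/∂z
  = ∂/∂x (-3*x) - ∂/∂y (-3*y + z) + ∂/∂z (0).
Each of these terms simplifies to sums of mixed partials that cancel in pairs. The result is 0 (by equality of mixed partials for smooth functions — Schwarz / Clairaut).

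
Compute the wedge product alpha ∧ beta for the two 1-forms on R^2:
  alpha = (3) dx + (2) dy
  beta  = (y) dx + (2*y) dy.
alpha ∧ beta = (4*y) dx ∧ dy

Distribute the wedge, using dx_i ∧ dx_j = -dx_j ∧ dx_i and dx_i ∧ dx_i = 0. For each pair (i, j) with i < j, the coefficient of dx_i ∧ dx_j in alpha ∧ beta is (alpha_i * beta_j - alpha_j * beta_i). Collecting: alpha ∧ beta = (4*y) dx ∧ dy.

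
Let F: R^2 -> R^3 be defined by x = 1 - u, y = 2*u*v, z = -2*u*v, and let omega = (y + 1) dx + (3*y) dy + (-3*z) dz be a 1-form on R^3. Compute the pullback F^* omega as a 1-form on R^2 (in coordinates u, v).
F^* omega = (-2*u*v - 1) du

Using F^*(f dg) = (f ∘ F) d(g ∘ F), substitute each coordinate x_i by F_i(u, v) in f_i, and replace dx_i by d F_i = (∂F_i/∂u) du + (∂F_i/∂v) dv.
  For the x component: f_1(F) = 2*u*v + 1; d F_1 = (-1) du + (0) dv
  For the y component: f_2(F) = 6*u*v; d F_2 = (2*v) du + (2*u) dv
  For the z component: f_3(F) = 6*u*v; d F_3 = (-2*v) du + (-2*u) dv
Combining and collecting du, dv coefficients:
  coeff of du: -2*u*v - 1
  coeff of dv: 0
F^* omega = (-2*u*v - 1) du.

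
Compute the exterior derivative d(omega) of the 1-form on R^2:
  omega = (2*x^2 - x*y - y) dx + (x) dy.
d(omega) = (x + 2) dx ∧ dy

For a 1-form omega = sum_i f_i dx_i, the exterior derivative is
  d(omega) = sum_{i < j} (∂f_j/∂x_i - ∂f_i/∂x_j) dx_i ∧ dx_j.
  coefficient of dx ∧ dy: ∂f_2/∂x - ∂f_1/∂y = ∂(x)/∂x - ∂(2*x^2 - x*y - y)/∂y = x + 2
Assembling: d(omega) = (x + 2) dx ∧ dy.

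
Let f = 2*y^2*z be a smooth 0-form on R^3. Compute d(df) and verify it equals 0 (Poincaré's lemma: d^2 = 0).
d(df) = 0

Step 1: df = sum_i (∂f/∂x_i) dx_i = (0) dx + (4*y*z) dy + (2*y^2) dz.
Step 2: Apply d again. Using the 1-form formula, the coefficient of dx ∧ dy in d(df) is ∂^2 f/∂x ∂y - ∂^2 f/∂y ∂x = (0) - (0) = 0 (equality of mixed partials for smooth f).
Similarly for dx ∧ dz and dy ∧ dz — all coefficients vanish. So d(df) = 0.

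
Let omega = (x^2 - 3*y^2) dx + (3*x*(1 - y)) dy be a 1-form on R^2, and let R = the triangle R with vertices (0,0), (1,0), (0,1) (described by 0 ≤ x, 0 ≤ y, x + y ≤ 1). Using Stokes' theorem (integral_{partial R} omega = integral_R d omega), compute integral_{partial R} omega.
integral_(partial R) omega = 2

Stokes: integral_partial_R omega = integral_R d omega with d omega = (∂Q/∂x - ∂P/∂y) dx ∧ dy.
  ∂Q/∂x = 3 - 3*y
  ∂P/∂y = -6*y
  integrand = ∂Q/∂x - ∂P/∂y = 3*y + 3.
Integrating over R: integral_0^1 integral_0^{1-x} (3*y + 3) dy dx = 2.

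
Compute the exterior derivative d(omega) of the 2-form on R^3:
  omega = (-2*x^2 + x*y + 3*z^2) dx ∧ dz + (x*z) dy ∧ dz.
d(omega) = (-x + z) dx ∧ dy ∧ dz

For a 2-form omega = sum_{i<j} g_{ij} dx_i ∧ dx_j, the exterior derivative is
  d(omega) = sum_{i<j} d(g_{ij}) ∧ dx_i ∧ dx_j = sum_{i<j, k} (∂g_{ij}/∂x_k) dx_k ∧ dx_i ∧ dx_j.
Expand each term, using dx_k ∧ dx_i ∧ dx_j = sgn(permutation) dx_{(a)} ∧ dx_{(b)} ∧ dx_{(c)} with (a < b < c) sorted:
  d(-2*x^2 + x*y + 3*z^2) includes (∂/∂y)(-2*x^2 + x*y + 3*z^2) dy = (x) dy, which multiplied by dx ∧ dz gives (-x) dx ∧ dy ∧ dz
  d(x*z) includes (∂/∂x)(x*z) dx = (z) dx, which multiplied by dy ∧ dz gives (z) dx ∧ dy ∧ dz
Collecting like 3-forms: d(omega) = (-x + z) dx ∧ dy ∧ dz.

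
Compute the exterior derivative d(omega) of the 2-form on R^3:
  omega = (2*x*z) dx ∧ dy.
d(omega) = (2*x) dx ∧ dy ∧ dz

For a 2-form omega = sum_{i<j} g_{ij} dx_i ∧ dx_j, the exterior derivative is
  d(omega) = sum_{i<j} d(g_{ij}) ∧ dx_i ∧ dx_j = sum_{i<j, k} (∂g_{ij}/∂x_k) dx_k ∧ dx_i ∧ dx_j.
Expand each term, using dx_k ∧ dx_i ∧ dx_j = sgn(permutation) dx_{(a)} ∧ dx_{(b)} ∧ dx_{(c)} with (a < b < c) sorted:
  d(2*x*z) includes (∂/∂z)(2*x*z) dz = (2*x) dz, which multiplied by dx ∧ dy gives (2*x) dx ∧ dy ∧ dz
Collecting like 3-forms: d(omega) = (2*x) dx ∧ dy ∧ dz.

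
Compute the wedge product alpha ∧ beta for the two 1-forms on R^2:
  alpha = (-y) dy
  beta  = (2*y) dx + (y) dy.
alpha ∧ beta = (2*y^2) dx ∧ dy

Distribute the wedge, using dx_i ∧ dx_j = -dx_j ∧ dx_i and dx_i ∧ dx_i = 0. For each pair (i, j) with i < j, the coefficient of dx_i ∧ dx_j in alpha ∧ beta is (alpha_i * beta_j - alpha_j * beta_i). Collecting: alpha ∧ beta = (2*y^2) dx ∧ dy.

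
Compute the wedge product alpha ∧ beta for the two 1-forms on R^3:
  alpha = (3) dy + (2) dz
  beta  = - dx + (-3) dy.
alpha ∧ beta = (3) dx ∧ dy + (2) dx ∧ dz + (6) dy ∧ dz

Distribute the wedge, using dx_i ∧ dx_j = -dx_j ∧ dx_i and dx_i ∧ dx_i = 0. For each pair (i, j) with i < j, the coefficient of dx_i ∧ dx_j in alpha ∧ beta is (alpha_i * beta_j - alpha_j * beta_i). Collecting: alpha ∧ beta = (3) dx ∧ dy + (2) dx ∧ dz + (6) dy ∧ dz.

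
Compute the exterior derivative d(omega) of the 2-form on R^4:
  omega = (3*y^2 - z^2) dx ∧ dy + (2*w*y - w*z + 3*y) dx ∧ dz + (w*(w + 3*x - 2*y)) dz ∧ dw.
d(omega) = (-2*w - 2*z - 3) dx ∧ dy ∧ dz + (3*w + 2*y - z) dx ∧ dz ∧ dw + (-2*w) dy ∧ dz ∧ dw

For a 2-form omega = sum_{i<j} g_{ij} dx_i ∧ dx_j, the exterior derivative is
  d(omega) = sum_{i<j} d(g_{ij}) ∧ dx_i ∧ dx_j = sum_{i<j, k} (∂g_{ij}/∂x_k) dx_k ∧ dx_i ∧ dx_j.
Expand each term, using dx_k ∧ dx_i ∧ dx_j = sgn(permutation) dx_{(a)} ∧ dx_{(b)} ∧ dx_{(c)} with (a < b < c) sorted:
  d(3*y^2 - z^2) includes (∂/∂z)(3*y^2 - z^2) dz = (-2*z) dz, which multiplied by dx ∧ dy gives (-2*z) dx ∧ dy ∧ dz
  d(2*w*y - w*z + 3*y) includes (∂/∂y)(2*w*y - w*z + 3*y) dy = (2*w + 3) dy, which multiplied by dx ∧ dz gives (-2*w - 3) dx ∧ dy ∧ dz
  d(2*w*y - w*z + 3*y) includes (∂/∂w)(2*w*y - w*z + 3*y) dw = (2*y - z) dw, which multiplied by dx ∧ dz gives (2*y - z) dx ∧ dz ∧ dw
  d(w*(w + 3*x - 2*y)) includes (∂/∂x)(w*(w + 3*x - 2*y)) dx = (3*w) dx, which multiplied by dz ∧ dw gives (3*w) dx ∧ dz ∧ dw
  d(w*(w + 3*x - 2*y)) includes (∂/∂y)(w*(w + 3*x - 2*y)) dy = (-2*w) dy, which multiplied by dz ∧ dw gives (-2*w) dy ∧ dz ∧ dw
Collecting like 3-forms: d(omega) = (-2*w - 2*z - 3) dx ∧ dy ∧ dz + (3*w + 2*y - z) dx ∧ dz ∧ dw + (-2*w) dy ∧ dz ∧ dw.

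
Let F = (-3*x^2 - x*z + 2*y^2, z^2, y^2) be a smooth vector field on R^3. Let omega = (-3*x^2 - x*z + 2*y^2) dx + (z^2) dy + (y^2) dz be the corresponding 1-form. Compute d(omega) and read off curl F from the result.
d(omega) = (2*y - 2*z) dy ∧ dz + (-x) dz ∧ dx + (-4*y) dx ∧ dy; curl F = (2*y - 2*z, -x, -4*y)

d omega = sum_{i<j} (∂f_j/∂x_i - ∂f_i/∂x_j) dx_i ∧ dx_j. Under the identification (dy ∧ dz, dz ∧ dx, dx ∧ dy) ↔ (e_x, e_y, e_z), the coefficients are exactly the components of curl F. Compute:
  ∂R/∂y - ∂Q/∂z = (2*y) - (2*z) = 2*y - 2*z
  ∂P/∂z - ∂R/∂x = (-x) - (0) = -x
  ∂Q/∂x - ∂P/∂y = (0) - (4*y) = -4*y.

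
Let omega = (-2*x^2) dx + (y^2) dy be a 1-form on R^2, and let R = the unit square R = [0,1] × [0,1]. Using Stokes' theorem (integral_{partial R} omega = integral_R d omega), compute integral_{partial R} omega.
integral_(partial R) omega = 0

Stokes: integral_partial_R omega = integral_R d omega with d omega = (∂Q/∂x - ∂P/∂y) dx ∧ dy.
  ∂Q/∂x = 0
  ∂P/∂y = 0
  integrand = ∂Q/∂x - ∂P/∂y = 0.
Integrating over R: integral_0^1 integral_0^1 (0) dx dy = 0.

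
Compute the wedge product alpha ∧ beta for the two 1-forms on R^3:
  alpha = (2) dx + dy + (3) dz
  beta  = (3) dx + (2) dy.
alpha ∧ beta = (1) dx ∧ dy + (-9) dx ∧ dz + (-6) dy ∧ dz

Distribute the wedge, using dx_i ∧ dx_j = -dx_j ∧ dx_i and dx_i ∧ dx_i = 0. For each pair (i, j) with i < j, the coefficient of dx_i ∧ dx_j in alpha ∧ beta is (alpha_i * beta_j - alpha_j * beta_i). Collecting: alpha ∧ beta = (1) dx ∧ dy + (-9) dx ∧ dz + (-6) dy ∧ dz.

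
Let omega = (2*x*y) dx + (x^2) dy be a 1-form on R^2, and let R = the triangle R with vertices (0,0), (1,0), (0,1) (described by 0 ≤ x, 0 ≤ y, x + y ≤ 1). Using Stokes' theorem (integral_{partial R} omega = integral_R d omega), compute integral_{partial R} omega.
integral_(partial R) omega = 0

Stokes: integral_partial_R omega = integral_R d omega with d omega = (∂Q/∂x - ∂P/∂y) dx ∧ dy.
  ∂Q/∂x = 2*x
  ∂P/∂y = 2*x
  integrand = ∂Q/∂x - ∂P/∂y = 0.
Integrating over R: integral_0^1 integral_0^{1-x} (0) dy dx = 0.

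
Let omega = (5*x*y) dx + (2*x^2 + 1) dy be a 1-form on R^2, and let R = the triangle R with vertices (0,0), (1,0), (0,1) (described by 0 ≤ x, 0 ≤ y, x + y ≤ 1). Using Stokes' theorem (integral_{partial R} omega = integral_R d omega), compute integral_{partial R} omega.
integral_(partial R) omega = -1/6

Stokes: integral_partial_R omega = integral_R d omega with d omega = (∂Q/∂x - ∂P/∂y) dx ∧ dy.
  ∂Q/∂x = 4*x
  ∂P/∂y = 5*x
  integrand = ∂Q/∂x - ∂P/∂y = -x.
Integrating over R: integral_0^1 integral_0^{1-x} (-x) dy dx = -1/6.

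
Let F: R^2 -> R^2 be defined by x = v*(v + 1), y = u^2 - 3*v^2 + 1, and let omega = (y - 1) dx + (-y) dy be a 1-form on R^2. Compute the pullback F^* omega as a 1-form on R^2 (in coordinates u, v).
F^* omega = (2*u*(-u^2 + 3*v^2 - 1)) du + (8*u^2*v + u^2 - 24*v^3 - 3*v^2 + 6*v) dv

Using F^*(f dg) = (f ∘ F) d(g ∘ F), substitute each coordinate x_i by F_i(u, v) in f_i, and replace dx_i by d F_i = (∂F_i/∂u) du + (∂F_i/∂v) dv.
  For the x component: f_1(F) = u^2 - 3*v^2; d F_1 = (0) du + (2*v + 1) dv
  For the y component: f_2(F) = -u^2 + 3*v^2 - 1; d F_2 = (2*u) du + (-6*v) dv
Combining and collecting du, dv coefficients:
  coeff of du: 2*u*(-u^2 + 3*v^2 - 1)
  coeff of dv: 8*u^2*v + u^2 - 24*v^3 - 3*v^2 + 6*v
F^* omega = (2*u*(-u^2 + 3*v^2 - 1)) du + (8*u^2*v + u^2 - 24*v^3 - 3*v^2 + 6*v) dv.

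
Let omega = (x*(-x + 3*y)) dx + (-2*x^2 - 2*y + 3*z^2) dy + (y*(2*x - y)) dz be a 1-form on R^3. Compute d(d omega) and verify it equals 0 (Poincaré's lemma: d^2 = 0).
d(d omega) = 0

Step 1: d omega = sum_{i<j} (∂f_j/∂x_i - ∂f_i/∂x_j) dx_i ∧ dx_j:
  coeff of dx ∧ dy: -7*x
  coeff of dx ∧ dz: 2*y
  coeff of dy ∧ dz: 2*x - 2*y - 6*z
Step 2: Apply d again to each 2-form coefficient. The only possible 3-form in R^3 is dx ∧ dy ∧ dz, with coefficient
  ∂(coeff of dy∧dz)/∂x - ∂(coeff of dx∧dz)/∂y + ∂(coeff of dx∧dy)/∂z
  = ∂/∂x (2*x - 2*y - 6*z) - ∂/∂y (2*y) + ∂/∂z (-7*x).
Each of these terms simplifies to sums of mixed partials that cancel in pairs. The result is 0 (by equality of mixed partials for smooth functions — Schwarz / Clairaut).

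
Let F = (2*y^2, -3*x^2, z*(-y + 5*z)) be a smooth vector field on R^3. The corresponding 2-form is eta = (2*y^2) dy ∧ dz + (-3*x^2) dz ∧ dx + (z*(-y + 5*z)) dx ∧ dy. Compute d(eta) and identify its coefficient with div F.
d(eta) = (-y + 10*z) dx ∧ dy ∧ dz; div F = -y + 10*z

For a 2-form in R^3 of the form above, applying d gives a 3-form with coefficient ∂P/∂x + ∂Q/∂y + ∂R/∂z:
  ∂P/∂x = 0
  ∂Q/∂y = 0
  ∂R/∂z = -y + 10*z
Sum = -y + 10*z, which is exactly div F.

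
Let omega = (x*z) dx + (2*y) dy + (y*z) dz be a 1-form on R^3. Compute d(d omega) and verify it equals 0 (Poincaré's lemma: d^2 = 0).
d(d omega) = 0

Step 1: d omega = sum_{i<j} (∂f_j/∂x_i - ∂f_i/∂x_j) dx_i ∧ dx_j:
  coeff of dx ∧ dy: 0
  coeff of dx ∧ dz: -x
  coeff of dy ∧ dz: z
Step 2: Apply d again to each 2-form coefficient. The only possible 3-form in R^3 is dx ∧ dy ∧ dz, with coefficient
  ∂(coeff of dy∧dz)/∂x - ∂(coeff of dx∧dz)/∂y + ∂(coeff of dx∧dy)/∂z
  = ∂/∂x (z) - ∂/∂y (-x) + ∂/∂z (0).
Each of these terms simplifies to sums of mixed partials that cancel in pairs. The result is 0 (by equality of mixed partials for smooth functions — Schwarz / Clairaut).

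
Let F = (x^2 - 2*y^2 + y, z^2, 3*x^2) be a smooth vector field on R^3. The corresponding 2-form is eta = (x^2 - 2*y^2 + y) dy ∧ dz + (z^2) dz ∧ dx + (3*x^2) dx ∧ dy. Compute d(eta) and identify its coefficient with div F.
d(eta) = (2*x) dx ∧ dy ∧ dz; div F = 2*x

For a 2-form in R^3 of the form above, applying d gives a 3-form with coefficient ∂P/∂x + ∂Q/∂y + ∂R/∂z:
  ∂P/∂x = 2*x
  ∂Q/∂y = 0
  ∂R/∂z = 0
Sum = 2*x, which is exactly div F.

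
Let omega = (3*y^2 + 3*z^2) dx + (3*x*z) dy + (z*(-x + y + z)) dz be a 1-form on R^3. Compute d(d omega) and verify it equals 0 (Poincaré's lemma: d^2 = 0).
d(d omega) = 0

Step 1: d omega = sum_{i<j} (∂f_j/∂x_i - ∂f_i/∂x_j) dx_i ∧ dx_j:
  coeff of dx ∧ dy: -6*y + 3*z
  coeff of dx ∧ dz: -7*z
  coeff of dy ∧ dz: -3*x + z
Step 2: Apply d again to each 2-form coefficient. The only possible 3-form in R^3 is dx ∧ dy ∧ dz, with coefficient
  ∂(coeff of dy∧dz)/∂x - ∂(coeff of dx∧dz)/∂y + ∂(coeff of dx∧dy)/∂z
  = ∂/∂x (-3*x + z) - ∂/∂y (-7*z) + ∂/∂z (-6*y + 3*z).
Each of these terms simplifies to sums of mixed partials that cancel in pairs. The result is 0 (by equality of mixed partials for smooth functions — Schwarz / Clairaut).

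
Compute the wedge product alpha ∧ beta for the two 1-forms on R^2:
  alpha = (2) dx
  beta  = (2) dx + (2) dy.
alpha ∧ beta = (4) dx ∧ dy

Distribute the wedge, using dx_i ∧ dx_j = -dx_j ∧ dx_i and dx_i ∧ dx_i = 0. For each pair (i, j) with i < j, the coefficient of dx_i ∧ dx_j in alpha ∧ beta is (alpha_i * beta_j - alpha_j * beta_i). Collecting: alpha ∧ beta = (4) dx ∧ dy.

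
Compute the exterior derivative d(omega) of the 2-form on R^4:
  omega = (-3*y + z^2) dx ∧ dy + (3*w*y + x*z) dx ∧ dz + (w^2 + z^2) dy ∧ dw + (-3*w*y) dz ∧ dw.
d(omega) = (-3*w + 2*z) dx ∧ dy ∧ dz + (3*y) dx ∧ dz ∧ dw + (-3*w - 2*z) dy ∧ dz ∧ dw

For a 2-form omega = sum_{i<j} g_{ij} dx_i ∧ dx_j, the exterior derivative is
  d(omega) = sum_{i<j} d(g_{ij}) ∧ dx_i ∧ dx_j = sum_{i<j, k} (∂g_{ij}/∂x_k) dx_k ∧ dx_i ∧ dx_j.
Expand each term, using dx_k ∧ dx_i ∧ dx_j = sgn(permutation) dx_{(a)} ∧ dx_{(b)} ∧ dx_{(c)} with (a < b < c) sorted:
  d(-3*y + z^2) includes (∂/∂z)(-3*y + z^2) dz = (2*z) dz, which multiplied by dx ∧ dy gives (2*z) dx ∧ dy ∧ dz
  d(3*w*y + x*z) includes (∂/∂y)(3*w*y + x*z) dy = (3*w) dy, which multiplied by dx ∧ dz gives (-3*w) dx ∧ dy ∧ dz
  d(3*w*y + x*z) includes (∂/∂w)(3*w*y + x*z) dw = (3*y) dw, which multiplied by dx ∧ dz gives (3*y) dx ∧ dz ∧ dw
  d(w^2 + z^2) includes (∂/∂z)(w^2 + z^2) dz = (2*z) dz, which multiplied by dy ∧ dw gives (-2*z) dy ∧ dz ∧ dw
  d(-3*w*y) includes (∂/∂y)(-3*w*y) dy = (-3*w) dy, which multiplied by dz ∧ dw gives (-3*w) dy ∧ dz ∧ dw
Collecting like 3-forms: d(omega) = (-3*w + 2*z) dx ∧ dy ∧ dz + (3*y) dx ∧ dz ∧ dw + (-3*w - 2*z) dy ∧ dz ∧ dw.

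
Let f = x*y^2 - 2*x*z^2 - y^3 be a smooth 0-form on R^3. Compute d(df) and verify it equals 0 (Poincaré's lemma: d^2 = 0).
d(df) = 0

Step 1: df = sum_i (∂f/∂x_i) dx_i = (y^2 - 2*z^2) dx + (y*(2*x - 3*y)) dy + (-4*x*z) dz.
Step 2: Apply d again. Using the 1-form formula, the coefficient of dx ∧ dy in d(df) is ∂^2 f/∂x ∂y - ∂^2 f/∂y ∂x = (2*y) - (2*y) = 0 (equality of mixed partials for smooth f).
Similarly for dx ∧ dz and dy ∧ dz — all coefficients vanish. So d(df) = 0.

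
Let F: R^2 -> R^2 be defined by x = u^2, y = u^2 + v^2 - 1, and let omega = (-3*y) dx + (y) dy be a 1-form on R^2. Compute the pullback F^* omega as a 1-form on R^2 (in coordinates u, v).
F^* omega = (4*u*(-u^2 - v^2 + 1)) du + (2*v*(u^2 + v^2 - 1)) dv

Using F^*(f dg) = (f ∘ F) d(g ∘ F), substitute each coordinate x_i by F_i(u, v) in f_i, and replace dx_i by d F_i = (∂F_i/∂u) du + (∂F_i/∂v) dv.
  For the x component: f_1(F) = -3*u^2 - 3*v^2 + 3; d F_1 = (2*u) du + (0) dv
  For the y component: f_2(F) = u^2 + v^2 - 1; d F_2 = (2*u) du + (2*v) dv
Combining and collecting du, dv coefficients:
  coeff of du: 4*u*(-u^2 - v^2 + 1)
  coeff of dv: 2*v*(u^2 + v^2 - 1)
F^* omega = (4*u*(-u^2 - v^2 + 1)) du + (2*v*(u^2 + v^2 - 1)) dv.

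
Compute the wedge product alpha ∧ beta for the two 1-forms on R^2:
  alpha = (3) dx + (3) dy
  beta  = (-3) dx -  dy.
alpha ∧ beta = (6) dx ∧ dy

Distribute the wedge, using dx_i ∧ dx_j = -dx_j ∧ dx_i and dx_i ∧ dx_i = 0. For each pair (i, j) with i < j, the coefficient of dx_i ∧ dx_j in alpha ∧ beta is (alpha_i * beta_j - alpha_j * beta_i). Collecting: alpha ∧ beta = (6) dx ∧ dy.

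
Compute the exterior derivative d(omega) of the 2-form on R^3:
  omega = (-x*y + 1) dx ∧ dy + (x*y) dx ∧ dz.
d(omega) = (-x) dx ∧ dy ∧ dz

For a 2-form omega = sum_{i<j} g_{ij} dx_i ∧ dx_j, the exterior derivative is
  d(omega) = sum_{i<j} d(g_{ij}) ∧ dx_i ∧ dx_j = sum_{i<j, k} (∂g_{ij}/∂x_k) dx_k ∧ dx_i ∧ dx_j.
Expand each term, using dx_k ∧ dx_i ∧ dx_j = sgn(permutation) dx_{(a)} ∧ dx_{(b)} ∧ dx_{(c)} with (a < b < c) sorted:
  d(x*y) includes (∂/∂y)(x*y) dy = (x) dy, which multiplied by dx ∧ dz gives (-x) dx ∧ dy ∧ dz
Collecting like 3-forms: d(omega) = (-x) dx ∧ dy ∧ dz.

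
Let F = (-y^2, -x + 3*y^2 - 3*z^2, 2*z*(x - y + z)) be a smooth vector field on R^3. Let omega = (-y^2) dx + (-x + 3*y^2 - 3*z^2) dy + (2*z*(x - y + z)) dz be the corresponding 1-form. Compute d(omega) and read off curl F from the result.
d(omega) = (4*z) dy ∧ dz + (-2*z) dz ∧ dx + (2*y - 1) dx ∧ dy; curl F = (4*z, -2*z, 2*y - 1)

d omega = sum_{i<j} (∂f_j/∂x_i - ∂f_i/∂x_j) dx_i ∧ dx_j. Under the identification (dy ∧ dz, dz ∧ dx, dx ∧ dy) ↔ (e_x, e_y, e_z), the coefficients are exactly the components of curl F. Compute:
  ∂R/∂y - ∂Q/∂z = (-2*z) - (-6*z) = 4*z
  ∂P/∂z - ∂R/∂x = (0) - (2*z) = -2*z
  ∂Q/∂x - ∂P/∂y = (-1) - (-2*y) = 2*y - 1.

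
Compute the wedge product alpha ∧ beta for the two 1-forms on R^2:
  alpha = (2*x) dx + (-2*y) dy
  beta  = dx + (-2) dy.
alpha ∧ beta = (-4*x + 2*y) dx ∧ dy

Distribute the wedge, using dx_i ∧ dx_j = -dx_j ∧ dx_i and dx_i ∧ dx_i = 0. For each pair (i, j) with i < j, the coefficient of dx_i ∧ dx_j in alpha ∧ beta is (alpha_i * beta_j - alpha_j * beta_i). Collecting: alpha ∧ beta = (-4*x + 2*y) dx ∧ dy.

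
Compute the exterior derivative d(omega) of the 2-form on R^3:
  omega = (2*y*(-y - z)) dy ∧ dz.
d(omega) = 0

For a 2-form omega = sum_{i<j} g_{ij} dx_i ∧ dx_j, the exterior derivative is
  d(omega) = sum_{i<j} d(g_{ij}) ∧ dx_i ∧ dx_j = sum_{i<j, k} (∂g_{ij}/∂x_k) dx_k ∧ dx_i ∧ dx_j.
Expand each term, using dx_k ∧ dx_i ∧ dx_j = sgn(permutation) dx_{(a)} ∧ dx_{(b)} ∧ dx_{(c)} with (a < b < c) sorted:

Collecting like 3-forms: d(omega) = 0.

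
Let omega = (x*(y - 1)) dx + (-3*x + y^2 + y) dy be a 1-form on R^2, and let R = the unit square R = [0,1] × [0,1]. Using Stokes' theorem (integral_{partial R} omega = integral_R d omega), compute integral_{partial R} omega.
integral_(partial R) omega = -7/2

Stokes: integral_partial_R omega = integral_R d omega with d omega = (∂Q/∂x - ∂P/∂y) dx ∧ dy.
  ∂Q/∂x = -3
  ∂P/∂y = x
  integrand = ∂Q/∂x - ∂P/∂y = -x - 3.
Integrating over R: integral_0^1 integral_0^1 (-x - 3) dx dy = -7/2.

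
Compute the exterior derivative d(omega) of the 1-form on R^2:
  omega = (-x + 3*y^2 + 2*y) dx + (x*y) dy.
d(omega) = (-5*y - 2) dx ∧ dy

For a 1-form omega = sum_i f_i dx_i, the exterior derivative is
  d(omega) = sum_{i < j} (∂f_j/∂x_i - ∂f_i/∂x_j) dx_i ∧ dx_j.
  coefficient of dx ∧ dy: ∂f_2/∂x - ∂f_1/∂y = ∂(x*y)/∂x - ∂(-x + 3*y^2 + 2*y)/∂y = -5*y - 2
Assembling: d(omega) = (-5*y - 2) dx ∧ dy.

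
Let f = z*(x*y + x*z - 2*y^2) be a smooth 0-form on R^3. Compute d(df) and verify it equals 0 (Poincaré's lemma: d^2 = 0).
d(df) = 0

Step 1: df = sum_i (∂f/∂x_i) dx_i = (z*(y + z)) dx + (z*(x - 4*y)) dy + (x*y + 2*x*z - 2*y^2) dz.
Step 2: Apply d again. Using the 1-form formula, the coefficient of dx ∧ dy in d(df) is ∂^2 f/∂x ∂y - ∂^2 f/∂y ∂x = (z) - (z) = 0 (equality of mixed partials for smooth f).
Similarly for dx ∧ dz and dy ∧ dz — all coefficients vanish. So d(df) = 0.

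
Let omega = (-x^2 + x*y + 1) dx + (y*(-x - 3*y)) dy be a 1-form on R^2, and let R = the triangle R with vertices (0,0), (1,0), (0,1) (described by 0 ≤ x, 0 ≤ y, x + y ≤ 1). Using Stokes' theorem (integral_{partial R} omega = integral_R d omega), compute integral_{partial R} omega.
integral_(partial R) omega = -1/3

Stokes: integral_partial_R omega = integral_R d omega with d omega = (∂Q/∂x - ∂P/∂y) dx ∧ dy.
  ∂Q/∂x = -y
  ∂P/∂y = x
  integrand = ∂Q/∂x - ∂P/∂y = -x - y.
Integrating over R: integral_0^1 integral_0^{1-x} (-x - y) dy dx = -1/3.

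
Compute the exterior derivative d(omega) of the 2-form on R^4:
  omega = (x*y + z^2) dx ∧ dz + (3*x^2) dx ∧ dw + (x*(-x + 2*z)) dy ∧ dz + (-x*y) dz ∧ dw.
d(omega) = (-3*x + 2*z) dx ∧ dy ∧ dz + (-y) dx ∧ dz ∧ dw + (-x) dy ∧ dz ∧ dw

For a 2-form omega = sum_{i<j} g_{ij} dx_i ∧ dx_j, the exterior derivative is
  d(omega) = sum_{i<j} d(g_{ij}) ∧ dx_i ∧ dx_j = sum_{i<j, k} (∂g_{ij}/∂x_k) dx_k ∧ dx_i ∧ dx_j.
Expand each term, using dx_k ∧ dx_i ∧ dx_j = sgn(permutation) dx_{(a)} ∧ dx_{(b)} ∧ dx_{(c)} with (a < b < c) sorted:
  d(x*y + z^2) includes (∂/∂y)(x*y + z^2) dy = (x) dy, which multiplied by dx ∧ dz gives (-x) dx ∧ dy ∧ dz
  d(x*(-x + 2*z)) includes (∂/∂x)(x*(-x + 2*z)) dx = (-2*x + 2*z) dx, which multiplied by dy ∧ dz gives (-2*x + 2*z) dx ∧ dy ∧ dz
  d(-x*y) includes (∂/∂x)(-x*y) dx = (-y) dx, which multiplied by dz ∧ dw gives (-y) dx ∧ dz ∧ dw
  d(-x*y) includes (∂/∂y)(-x*y) dy = (-x) dy, which multiplied by dz ∧ dw gives (-x) dy ∧ dz ∧ dw
Collecting like 3-forms: d(omega) = (-3*x + 2*z) dx ∧ dy ∧ dz + (-y) dx ∧ dz ∧ dw + (-x) dy ∧ dz ∧ dw.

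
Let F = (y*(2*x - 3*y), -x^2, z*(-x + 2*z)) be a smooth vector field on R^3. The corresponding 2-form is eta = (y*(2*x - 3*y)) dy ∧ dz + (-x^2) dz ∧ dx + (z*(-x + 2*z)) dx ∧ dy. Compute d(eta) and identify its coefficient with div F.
d(eta) = (-x + 2*y + 4*z) dx ∧ dy ∧ dz; div F = -x + 2*y + 4*z

For a 2-form in R^3 of the form above, applying d gives a 3-form with coefficient ∂P/∂x + ∂Q/∂y + ∂R/∂z:
  ∂P/∂x = 2*y
  ∂Q/∂y = 0
  ∂R/∂z = -x + 4*z
Sum = -x + 2*y + 4*z, which is exactly div F.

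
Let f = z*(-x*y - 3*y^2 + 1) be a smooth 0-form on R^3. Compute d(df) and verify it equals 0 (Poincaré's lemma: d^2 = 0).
d(df) = 0

Step 1: df = sum_i (∂f/∂x_i) dx_i = (-y*z) dx + (z*(-x - 6*y)) dy + (-x*y - 3*y^2 + 1) dz.
Step 2: Apply d again. Using the 1-form formula, the coefficient of dx ∧ dy in d(df) is ∂^2 f/∂x ∂y - ∂^2 f/∂y ∂x = (-z) - (-z) = 0 (equality of mixed partials for smooth f).
Similarly for dx ∧ dz and dy ∧ dz — all coefficients vanish. So d(df) = 0.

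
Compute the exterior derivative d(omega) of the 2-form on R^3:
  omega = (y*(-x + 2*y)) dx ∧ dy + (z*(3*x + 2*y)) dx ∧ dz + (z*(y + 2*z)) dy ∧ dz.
d(omega) = (-2*z) dx ∧ dy ∧ dz

For a 2-form omega = sum_{i<j} g_{ij} dx_i ∧ dx_j, the exterior derivative is
  d(omega) = sum_{i<j} d(g_{ij}) ∧ dx_i ∧ dx_j = sum_{i<j, k} (∂g_{ij}/∂x_k) dx_k ∧ dx_i ∧ dx_j.
Expand each term, using dx_k ∧ dx_i ∧ dx_j = sgn(permutation) dx_{(a)} ∧ dx_{(b)} ∧ dx_{(c)} with (a < b < c) sorted:
  d(z*(3*x + 2*y)) includes (∂/∂y)(z*(3*x + 2*y)) dy = (2*z) dy, which multiplied by dx ∧ dz gives (-2*z) dx ∧ dy ∧ dz
Collecting like 3-forms: d(omega) = (-2*z) dx ∧ dy ∧ dz.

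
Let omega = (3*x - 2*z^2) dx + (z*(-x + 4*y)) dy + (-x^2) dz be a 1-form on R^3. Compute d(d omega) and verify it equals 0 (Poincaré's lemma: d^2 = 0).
d(d omega) = 0

Step 1: d omega = sum_{i<j} (∂f_j/∂x_i - ∂f_i/∂x_j) dx_i ∧ dx_j:
  coeff of dx ∧ dy: -z
  coeff of dx ∧ dz: -2*x + 4*z
  coeff of dy ∧ dz: x - 4*y
Step 2: Apply d again to each 2-form coefficient. The only possible 3-form in R^3 is dx ∧ dy ∧ dz, with coefficient
  ∂(coeff of dy∧dz)/∂x - ∂(coeff of dx∧dz)/∂y + ∂(coeff of dx∧dy)/∂z
  = ∂/∂x (x - 4*y) - ∂/∂y (-2*x + 4*z) + ∂/∂z (-z).
Each of these terms simplifies to sums of mixed partials that cancel in pairs. The result is 0 (by equality of mixed partials for smooth functions — Schwarz / Clairaut).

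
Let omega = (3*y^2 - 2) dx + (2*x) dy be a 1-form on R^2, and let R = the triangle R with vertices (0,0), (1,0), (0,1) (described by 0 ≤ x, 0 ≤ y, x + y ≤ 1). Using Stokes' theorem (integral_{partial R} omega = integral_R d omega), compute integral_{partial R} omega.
integral_(partial R) omega = 0

Stokes: integral_partial_R omega = integral_R d omega with d omega = (∂Q/∂x - ∂P/∂y) dx ∧ dy.
  ∂Q/∂x = 2
  ∂P/∂y = 6*y
  integrand = ∂Q/∂x - ∂P/∂y = 2 - 6*y.
Integrating over R: integral_0^1 integral_0^{1-x} (2 - 6*y) dy dx = 0.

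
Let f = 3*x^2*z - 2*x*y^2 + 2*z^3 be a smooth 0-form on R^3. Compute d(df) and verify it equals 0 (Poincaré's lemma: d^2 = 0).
d(df) = 0

Step 1: df = sum_i (∂f/∂x_i) dx_i = (6*x*z - 2*y^2) dx + (-4*x*y) dy + (3*x^2 + 6*z^2) dz.
Step 2: Apply d again. Using the 1-form formula, the coefficient of dx ∧ dy in d(df) is ∂^2 f/∂x ∂y - ∂^2 f/∂y ∂x = (-4*y) - (-4*y) = 0 (equality of mixed partials for smooth f).
Similarly for dx ∧ dz and dy ∧ dz — all coefficients vanish. So d(df) = 0.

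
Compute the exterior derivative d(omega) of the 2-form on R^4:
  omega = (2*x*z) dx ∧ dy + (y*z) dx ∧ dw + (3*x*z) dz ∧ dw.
d(omega) = (2*x) dx ∧ dy ∧ dz + (-z) dx ∧ dy ∧ dw + (-y + 3*z) dx ∧ dz ∧ dw

For a 2-form omega = sum_{i<j} g_{ij} dx_i ∧ dx_j, the exterior derivative is
  d(omega) = sum_{i<j} d(g_{ij}) ∧ dx_i ∧ dx_j = sum_{i<j, k} (∂g_{ij}/∂x_k) dx_k ∧ dx_i ∧ dx_j.
Expand each term, using dx_k ∧ dx_i ∧ dx_j = sgn(permutation) dx_{(a)} ∧ dx_{(b)} ∧ dx_{(c)} with (a < b < c) sorted:
  d(2*x*z) includes (∂/∂z)(2*x*z) dz = (2*x) dz, which multiplied by dx ∧ dy gives (2*x) dx ∧ dy ∧ dz
  d(y*z) includes (∂/∂y)(y*z) dy = (z) dy, which multiplied by dx ∧ dw gives (-z) dx ∧ dy ∧ dw
  d(y*z) includes (∂/∂z)(y*z) dz = (y) dz, which multiplied by dx ∧ dw gives (-y) dx ∧ dz ∧ dw
  d(3*x*z) includes (∂/∂x)(3*x*z) dx = (3*z) dx, which multiplied by dz ∧ dw gives (3*z) dx ∧ dz ∧ dw
Collecting like 3-forms: d(omega) = (2*x) dx ∧ dy ∧ dz + (-z) dx ∧ dy ∧ dw + (-y + 3*z) dx ∧ dz ∧ dw.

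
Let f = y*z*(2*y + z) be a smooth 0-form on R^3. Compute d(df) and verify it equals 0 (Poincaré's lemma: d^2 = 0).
d(df) = 0

Step 1: df = sum_i (∂f/∂x_i) dx_i = (0) dx + (z*(4*y + z)) dy + (2*y*(y + z)) dz.
Step 2: Apply d again. Using the 1-form formula, the coefficient of dx ∧ dy in d(df) is ∂^2 f/∂x ∂y - ∂^2 f/∂y ∂x = (0) - (0) = 0 (equality of mixed partials for smooth f).
Similarly for dx ∧ dz and dy ∧ dz — all coefficients vanish. So d(df) = 0.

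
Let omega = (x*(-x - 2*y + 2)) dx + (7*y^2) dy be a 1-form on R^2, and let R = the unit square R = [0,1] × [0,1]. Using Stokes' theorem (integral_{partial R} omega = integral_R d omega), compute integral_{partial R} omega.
integral_(partial R) omega = 1

Stokes: integral_partial_R omega = integral_R d omega with d omega = (∂Q/∂x - ∂P/∂y) dx ∧ dy.
  ∂Q/∂x = 0
  ∂P/∂y = -2*x
  integrand = ∂Q/∂x - ∂P/∂y = 2*x.
Integrating over R: integral_0^1 integral_0^1 (2*x) dx dy = 1.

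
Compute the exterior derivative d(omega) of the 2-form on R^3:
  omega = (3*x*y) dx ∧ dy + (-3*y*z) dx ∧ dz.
d(omega) = (3*z) dx ∧ dy ∧ dz

For a 2-form omega = sum_{i<j} g_{ij} dx_i ∧ dx_j, the exterior derivative is
  d(omega) = sum_{i<j} d(g_{ij}) ∧ dx_i ∧ dx_j = sum_{i<j, k} (∂g_{ij}/∂x_k) dx_k ∧ dx_i ∧ dx_j.
Expand each term, using dx_k ∧ dx_i ∧ dx_j = sgn(permutation) dx_{(a)} ∧ dx_{(b)} ∧ dx_{(c)} with (a < b < c) sorted:
  d(-3*y*z) includes (∂/∂y)(-3*y*z) dy = (-3*z) dy, which multiplied by dx ∧ dz gives (3*z) dx ∧ dy ∧ dz
Collecting like 3-forms: d(omega) = (3*z) dx ∧ dy ∧ dz.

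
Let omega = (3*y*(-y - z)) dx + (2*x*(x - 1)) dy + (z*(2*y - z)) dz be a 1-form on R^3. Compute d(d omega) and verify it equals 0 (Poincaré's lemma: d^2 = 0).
d(d omega) = 0

Step 1: d omega = sum_{i<j} (∂f_j/∂x_i - ∂f_i/∂x_j) dx_i ∧ dx_j:
  coeff of dx ∧ dy: 4*x + 6*y + 3*z - 2
  coeff of dx ∧ dz: 3*y
  coeff of dy ∧ dz: 2*z
Step 2: Apply d again to each 2-form coefficient. The only possible 3-form in R^3 is dx ∧ dy ∧ dz, with coefficient
  ∂(coeff of dy∧dz)/∂x - ∂(coeff of dx∧dz)/∂y + ∂(coeff of dx∧dy)/∂z
  = ∂/∂x (2*z) - ∂/∂y (3*y) + ∂/∂z (4*x + 6*y + 3*z - 2).
Each of these terms simplifies to sums of mixed partials that cancel in pairs. The result is 0 (by equality of mixed partials for smooth functions — Schwarz / Clairaut).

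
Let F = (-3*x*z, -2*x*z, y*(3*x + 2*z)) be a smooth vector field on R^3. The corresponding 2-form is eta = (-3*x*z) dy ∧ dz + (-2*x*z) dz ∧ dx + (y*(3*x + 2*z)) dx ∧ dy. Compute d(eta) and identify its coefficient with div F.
d(eta) = (2*y - 3*z) dx ∧ dy ∧ dz; div F = 2*y - 3*z

For a 2-form in R^3 of the form above, applying d gives a 3-form with coefficient ∂P/∂x + ∂Q/∂y + ∂R/∂z:
  ∂P/∂x = -3*z
  ∂Q/∂y = 0
  ∂R/∂z = 2*y
Sum = 2*y - 3*z, which is exactly div F.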